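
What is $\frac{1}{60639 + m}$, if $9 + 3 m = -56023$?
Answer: $\frac{3}{125885} \approx 2.3831 \cdot 10^{-5}$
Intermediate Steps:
$m = - \frac{56032}{3}$ ($m = -3 + \frac{1}{3} \left(-56023\right) = -3 - \frac{56023}{3} = - \frac{56032}{3} \approx -18677.0$)
$\frac{1}{60639 + m} = \frac{1}{60639 - \frac{56032}{3}} = \frac{1}{\frac{125885}{3}} = \frac{3}{125885}$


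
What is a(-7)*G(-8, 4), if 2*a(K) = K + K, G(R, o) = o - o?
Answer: 0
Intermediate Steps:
G(R, o) = 0
a(K) = K (a(K) = (K + K)/2 = (2*K)/2 = K)
a(-7)*G(-8, 4) = -7*0 = 0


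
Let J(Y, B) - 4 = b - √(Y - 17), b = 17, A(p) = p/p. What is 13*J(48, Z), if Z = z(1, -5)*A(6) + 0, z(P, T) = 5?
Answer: 273 - 13*√31 ≈ 200.62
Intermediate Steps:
A(p) = 1
Z = 5 (Z = 5*1 + 0 = 5 + 0 = 5)
J(Y, B) = 21 - √(-17 + Y) (J(Y, B) = 4 + (17 - √(Y - 17)) = 4 + (17 - √(-17 + Y)) = 21 - √(-17 + Y))
13*J(48, Z) = 13*(21 - √(-17 + 48)) = 13*(21 - √31) = 273 - 13*√31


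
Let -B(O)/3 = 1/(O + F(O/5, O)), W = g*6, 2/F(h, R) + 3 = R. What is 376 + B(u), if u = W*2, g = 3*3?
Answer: 4264277/11342 ≈ 375.97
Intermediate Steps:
F(h, R) = 2/(-3 + R)
g = 9
W = 54 (W = 9*6 = 54)
u = 108 (u = 54*2 = 108)
B(O) = -3/(O + 2/(-3 + O))
376 + B(u) = 376 + 3*(3 - 1*108)/(2 + 108*(-3 + 108)) = 376 + 3*(3 - 108)/(2 + 108*105) = 376 + 3*(-105)/(2 + 11340) = 376 + 3*(-105)/11342 = 376 + 3*(1/11342)*(-105) = 376 - 315/11342 = 4264277/11342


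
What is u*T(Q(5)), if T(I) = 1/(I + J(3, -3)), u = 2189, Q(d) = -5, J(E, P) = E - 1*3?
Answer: -2189/5 ≈ -437.80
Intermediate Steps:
J(E, P) = -3 + E (J(E, P) = E - 3 = -3 + E)
T(I) = 1/I (T(I) = 1/(I + (-3 + 3)) = 1/(I + 0) = 1/I)
u*T(Q(5)) = 2189/(-5) = 2189*(-1/5) = -2189/5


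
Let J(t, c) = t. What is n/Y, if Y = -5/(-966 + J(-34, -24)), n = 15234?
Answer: 3046800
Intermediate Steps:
Y = 1/200 (Y = -5/(-966 - 34) = -5/(-1000) = -1/1000*(-5) = 1/200 ≈ 0.0050000)
n/Y = 15234/(1/200) = 15234*200 = 3046800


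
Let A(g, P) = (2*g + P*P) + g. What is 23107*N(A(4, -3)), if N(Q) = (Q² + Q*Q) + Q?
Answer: 20865621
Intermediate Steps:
A(g, P) = P² + 3*g (A(g, P) = (2*g + P²) + g = (P² + 2*g) + g = P² + 3*g)
N(Q) = Q + 2*Q² (N(Q) = (Q² + Q²) + Q = 2*Q² + Q = Q + 2*Q²)
23107*N(A(4, -3)) = 23107*(((-3)² + 3*4)*(1 + 2*((-3)² + 3*4))) = 23107*((9 + 12)*(1 + 2*(9 + 12))) = 23107*(21*(1 + 2*21)) = 23107*(21*(1 + 42)) = 23107*(21*43) = 23107*903 = 20865621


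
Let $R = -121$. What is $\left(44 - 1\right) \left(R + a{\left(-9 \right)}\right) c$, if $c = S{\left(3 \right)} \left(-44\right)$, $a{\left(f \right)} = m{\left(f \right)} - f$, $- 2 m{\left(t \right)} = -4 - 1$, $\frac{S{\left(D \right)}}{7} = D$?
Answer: $4350654$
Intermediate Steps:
$S{\left(D \right)} = 7 D$
$m{\left(t \right)} = \frac{5}{2}$ ($m{\left(t \right)} = - \frac{-4 - 1}{2} = \left(- \frac{1}{2}\right) \left(-5\right) = \frac{5}{2}$)
$a{\left(f \right)} = \frac{5}{2} - f$
$c = -924$ ($c = 7 \cdot 3 \left(-44\right) = 21 \left(-44\right) = -924$)
$\left(44 - 1\right) \left(R + a{\left(-9 \right)}\right) c = \left(44 - 1\right) \left(-121 + \left(\frac{5}{2} - -9\right)\right) \left(-924\right) = 43 \left(-121 + \left(\frac{5}{2} + 9\right)\right) \left(-924\right) = 43 \left(-121 + \frac{23}{2}\right) \left(-924\right) = 43 \left(- \frac{219}{2}\right) \left(-924\right) = \left(- \frac{9417}{2}\right) \left(-924\right) = 4350654$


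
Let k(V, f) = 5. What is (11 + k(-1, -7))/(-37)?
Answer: -16/37 ≈ -0.43243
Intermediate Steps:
(11 + k(-1, -7))/(-37) = (11 + 5)/(-37) = -1/37*16 = -16/37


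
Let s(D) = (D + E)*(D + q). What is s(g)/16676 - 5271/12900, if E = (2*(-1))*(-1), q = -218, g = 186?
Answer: -13792133/17926700 ≈ -0.76936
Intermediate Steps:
E = 2 (E = -2*(-1) = 2)
s(D) = (-218 + D)*(2 + D) (s(D) = (D + 2)*(D - 218) = (2 + D)*(-218 + D) = (-218 + D)*(2 + D))
s(g)/16676 - 5271/12900 = (-436 + 186**2 - 216*186)/16676 - 5271/12900 = (-436 + 34596 - 40176)*(1/16676) - 5271*1/12900 = -6016*1/16676 - 1757/4300 = -1504/4169 - 1757/4300 = -13792133/17926700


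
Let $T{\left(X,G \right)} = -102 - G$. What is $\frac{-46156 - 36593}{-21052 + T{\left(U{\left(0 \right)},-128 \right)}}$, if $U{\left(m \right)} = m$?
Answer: $\frac{82749}{21026} \approx 3.9356$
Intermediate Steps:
$\frac{-46156 - 36593}{-21052 + T{\left(U{\left(0 \right)},-128 \right)}} = \frac{-46156 - 36593}{-21052 - -26} = - \frac{82749}{-21052 + \left(-102 + 128\right)} = - \frac{82749}{-21052 + 26} = - \frac{82749}{-21026} = \left(-82749\right) \left(- \frac{1}{21026}\right) = \frac{82749}{21026}$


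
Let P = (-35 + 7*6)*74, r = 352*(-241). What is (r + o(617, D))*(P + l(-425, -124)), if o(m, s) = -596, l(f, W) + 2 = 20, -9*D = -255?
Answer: -45789408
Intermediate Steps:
D = 85/3 (D = -⅑*(-255) = 85/3 ≈ 28.333)
l(f, W) = 18 (l(f, W) = -2 + 20 = 18)
r = -84832
P = 518 (P = (-35 + 42)*74 = 7*74 = 518)
(r + o(617, D))*(P + l(-425, -124)) = (-84832 - 596)*(518 + 18) = -85428*536 = -45789408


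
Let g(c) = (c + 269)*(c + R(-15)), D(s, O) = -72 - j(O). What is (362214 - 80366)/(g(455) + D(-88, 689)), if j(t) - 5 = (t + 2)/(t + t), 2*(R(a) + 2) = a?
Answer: 388386544/444356079 ≈ 0.87404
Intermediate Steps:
R(a) = -2 + a/2
j(t) = 5 + (2 + t)/(2*t) (j(t) = 5 + (t + 2)/(t + t) = 5 + (2 + t)/((2*t)) = 5 + (2 + t)*(1/(2*t)) = 5 + (2 + t)/(2*t))
D(s, O) = -155/2 - 1/O (D(s, O) = -72 - (11/2 + 1/O) = -72 + (-11/2 - 1/O) = -155/2 - 1/O)
g(c) = (269 + c)*(-19/2 + c) (g(c) = (c + 269)*(c + (-2 + (½)*(-15))) = (269 + c)*(c + (-2 - 15/2)) = (269 + c)*(c - 19/2) = (269 + c)*(-19/2 + c))
(362214 - 80366)/(g(455) + D(-88, 689)) = (362214 - 80366)/((-5111/2 + 455² + (519/2)*455) + (-155/2 - 1/689)) = 281848/((-5111/2 + 207025 + 236145/2) + (-155/2 - 1*1/689)) = 281848/(322542 + (-155/2 - 1/689)) = 281848/(322542 - 106797/1378) = 281848/(444356079/1378) = 281848*(1378/444356079) = 388386544/444356079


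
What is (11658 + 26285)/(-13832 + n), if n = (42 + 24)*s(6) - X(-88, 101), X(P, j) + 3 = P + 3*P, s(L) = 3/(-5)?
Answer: -9985/3557 ≈ -2.8071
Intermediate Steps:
s(L) = -⅗ (s(L) = 3*(-⅕) = -⅗)
X(P, j) = -3 + 4*P (X(P, j) = -3 + (P + 3*P) = -3 + 4*P)
n = 1577/5 (n = (42 + 24)*(-⅗) - (-3 + 4*(-88)) = 66*(-⅗) - (-3 - 352) = -198/5 - 1*(-355) = -198/5 + 355 = 1577/5 ≈ 315.40)
(11658 + 26285)/(-13832 + n) = (11658 + 26285)/(-13832 + 1577/5) = 37943/(-67583/5) = 37943*(-5/67583) = -9985/3557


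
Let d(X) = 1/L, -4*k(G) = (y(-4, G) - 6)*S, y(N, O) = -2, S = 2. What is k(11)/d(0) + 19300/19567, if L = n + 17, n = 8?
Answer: 1976000/19567 ≈ 100.99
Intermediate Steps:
L = 25 (L = 8 + 17 = 25)
k(G) = 4 (k(G) = -(-2 - 6)*2/4 = -(-2)*2 = -¼*(-16) = 4)
d(X) = 1/25
k(11)/d(0) + 19300/19567 = 4/(1/25) + 19300/19567 = 4*25 + 19300*(1/19567) = 100 + 19300/19567 = 1976000/19567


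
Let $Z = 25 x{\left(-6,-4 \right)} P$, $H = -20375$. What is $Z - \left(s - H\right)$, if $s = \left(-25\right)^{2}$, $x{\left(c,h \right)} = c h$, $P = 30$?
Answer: $-3000$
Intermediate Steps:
$s = 625$
$Z = 18000$ ($Z = 25 \left(\left(-6\right) \left(-4\right)\right) 30 = 25 \cdot 24 \cdot 30 = 600 \cdot 30 = 18000$)
$Z - \left(s - H\right) = 18000 - \left(625 - -20375\right) = 18000 - \left(625 + 20375\right) = 18000 - 21000 = -3000$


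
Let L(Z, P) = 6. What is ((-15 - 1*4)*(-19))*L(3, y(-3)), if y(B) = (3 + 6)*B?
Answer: 2166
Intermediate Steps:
y(B) = 9*B
((-15 - 1*4)*(-19))*L(3, y(-3)) = ((-15 - 1*4)*(-19))*6 = ((-15 - 4)*(-19))*6 = -19*(-19)*6 = 361*6 = 2166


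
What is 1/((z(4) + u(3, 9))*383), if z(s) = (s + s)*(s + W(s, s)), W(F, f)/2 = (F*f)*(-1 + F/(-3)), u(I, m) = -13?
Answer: -3/664505 ≈ -4.5146e-6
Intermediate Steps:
W(F, f) = 2*F*f*(-1 - F/3) (W(F, f) = 2*((F*f)*(-1 + F/(-3))) = 2*((F*f)*(-1 - F/3)) = 2*(F*f*(-1 - F/3)) = 2*F*f*(-1 - F/3))
z(s) = 2*s*(s - 2*s²*(3 + s)/3) (z(s) = (s + s)*(s - 2*s*s*(3 + s)/3) = (2*s)*(s - 2*s²*(3 + s)/3) = 2*s*(s - 2*s²*(3 + s)/3))
1/((z(4) + u(3, 9))*383) = 1/((4²*(2 - 4/3*4*(3 + 4)) - 13)*383) = 1/((16*(2 - 4/3*4*7) - 13)*383) = 1/((16*(2 - 112/3) - 13)*383) = 1/((16*(-106/3) - 13)*383) = 1/((-1696/3 - 13)*383) = 1/(-1735/3*383) = 1/(-664505/3) = -3/664505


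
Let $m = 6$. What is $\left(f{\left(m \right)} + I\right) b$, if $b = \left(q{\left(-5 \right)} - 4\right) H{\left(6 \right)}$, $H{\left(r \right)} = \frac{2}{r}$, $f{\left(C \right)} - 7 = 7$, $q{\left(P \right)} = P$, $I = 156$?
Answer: $-510$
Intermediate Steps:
$f{\left(C \right)} = 14$ ($f{\left(C \right)} = 7 + 7 = 14$)
$b = -3$ ($b = \left(-5 - 4\right) \frac{2}{6} = - 9 \cdot 2 \cdot \frac{1}{6} = \left(-9\right) \frac{1}{3} = -3$)
$\left(f{\left(m \right)} + I\right) b = \left(14 + 156\right) \left(-3\right) = 170 \left(-3\right) = -510$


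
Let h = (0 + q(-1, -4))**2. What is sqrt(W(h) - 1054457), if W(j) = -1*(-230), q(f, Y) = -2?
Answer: I*sqrt(1054227) ≈ 1026.8*I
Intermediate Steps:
h = 4 (h = (0 - 2)**2 = (-2)**2 = 4)
W(j) = 230
sqrt(W(h) - 1054457) = sqrt(230 - 1054457) = sqrt(-1054227) = I*sqrt(1054227)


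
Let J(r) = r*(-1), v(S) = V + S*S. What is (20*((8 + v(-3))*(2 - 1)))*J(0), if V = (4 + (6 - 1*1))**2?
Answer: 0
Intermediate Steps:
V = 81 (V = (4 + (6 - 1))**2 = (4 + 5)**2 = 9**2 = 81)
v(S) = 81 + S**2 (v(S) = 81 + S*S = 81 + S**2)
J(r) = -r
(20*((8 + v(-3))*(2 - 1)))*J(0) = (20*((8 + (81 + (-3)**2))*(2 - 1)))*(-1*0) = (20*((8 + (81 + 9))*1))*0 = (20*((8 + 90)*1))*0 = (20*(98*1))*0 = (20*98)*0 = 1960*0 = 0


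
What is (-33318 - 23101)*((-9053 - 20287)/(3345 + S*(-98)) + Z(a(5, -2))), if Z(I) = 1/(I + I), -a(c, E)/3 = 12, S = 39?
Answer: -13239677473/3816 ≈ -3.4695e+6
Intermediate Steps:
a(c, E) = -36 (a(c, E) = -3*12 = -36)
Z(I) = 1/(2*I)
(-33318 - 23101)*((-9053 - 20287)/(3345 + S*(-98)) + Z(a(5, -2))) = (-33318 - 23101)*((-9053 - 20287)/(3345 + 39*(-98)) + (½)/(-36)) = -56419*(-29340/(3345 - 3822) + (½)*(-1/36)) = -56419*(-29340/(-477) - 1/72) = -56419*(-29340*(-1/477) - 1/72) = -56419*(3260/53 - 1/72) = -56419*234667/3816 = -13239677473/3816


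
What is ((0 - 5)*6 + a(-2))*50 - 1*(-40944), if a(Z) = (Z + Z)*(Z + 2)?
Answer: 39444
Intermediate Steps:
a(Z) = 2*Z*(2 + Z) (a(Z) = (2*Z)*(2 + Z) = 2*Z*(2 + Z))
((0 - 5)*6 + a(-2))*50 - 1*(-40944) = ((0 - 5)*6 + 2*(-2)*(2 - 2))*50 - 1*(-40944) = (-5*6 + 2*(-2)*0)*50 + 40944 = (-30 + 0)*50 + 40944 = -30*50 + 40944 = -1500 + 40944 = 39444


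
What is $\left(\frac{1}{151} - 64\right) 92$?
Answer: $- \frac{888996}{151} \approx -5887.4$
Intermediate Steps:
$\left(\frac{1}{151} - 64\right) 92 = \left(- \frac{9663}{151}\right) 92 = - \frac{888996}{151}$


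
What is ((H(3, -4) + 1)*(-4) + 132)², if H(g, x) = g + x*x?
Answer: 2704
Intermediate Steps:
H(g, x) = g + x²
((H(3, -4) + 1)*(-4) + 132)² = (((3 + (-4)²) + 1)*(-4) + 132)² = (((3 + 16) + 1)*(-4) + 132)² = ((19 + 1)*(-4) + 132)² = (20*(-4) + 132)² = (-80 + 132)² = 52² = 2704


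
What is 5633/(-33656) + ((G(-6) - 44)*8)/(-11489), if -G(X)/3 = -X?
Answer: -48024161/386673784 ≈ -0.12420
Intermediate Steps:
G(X) = 3*X (G(X) = -(-3)*X = 3*X)
5633/(-33656) + ((G(-6) - 44)*8)/(-11489) = 5633/(-33656) + ((3*(-6) - 44)*8)/(-11489) = 5633*(-1/33656) + ((-18 - 44)*8)*(-1/11489) = -5633/33656 - 62*8*(-1/11489) = -5633/33656 - 496*(-1/11489) = -5633/33656 + 496/11489 = -48024161/386673784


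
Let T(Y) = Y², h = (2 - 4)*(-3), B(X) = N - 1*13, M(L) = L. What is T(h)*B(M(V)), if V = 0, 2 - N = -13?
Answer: 72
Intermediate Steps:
N = 15 (N = 2 - 1*(-13) = 2 + 13 = 15)
B(X) = 2 (B(X) = 15 - 1*13 = 15 - 13 = 2)
h = 6 (h = -2*(-3) = 6)
T(h)*B(M(V)) = 6²*2 = 36*2 = 72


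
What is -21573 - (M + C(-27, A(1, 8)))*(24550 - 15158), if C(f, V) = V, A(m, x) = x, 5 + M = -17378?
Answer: 163164427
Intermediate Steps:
M = -17383 (M = -5 - 17378 = -17383)
-21573 - (M + C(-27, A(1, 8)))*(24550 - 15158) = -21573 - (-17383 + 8)*(24550 - 15158) = -21573 - (-17375)*9392 = -21573 - 1*(-163186000) = -21573 + 163186000 = 163164427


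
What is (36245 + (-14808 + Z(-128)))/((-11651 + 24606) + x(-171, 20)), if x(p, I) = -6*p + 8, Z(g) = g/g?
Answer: 7146/4663 ≈ 1.5325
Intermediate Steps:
Z(g) = 1
x(p, I) = 8 - 6*p
(36245 + (-14808 + Z(-128)))/((-11651 + 24606) + x(-171, 20)) = (36245 + (-14808 + 1))/((-11651 + 24606) + (8 - 6*(-171))) = (36245 - 14807)/(12955 + (8 + 1026)) = 21438/(12955 + 1034) = 21438/13989 = 21438*(1/13989) = 7146/4663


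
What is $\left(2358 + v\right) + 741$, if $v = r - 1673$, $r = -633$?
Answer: $793$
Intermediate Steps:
$v = -2306$ ($v = -633 - 1673 = -2306$)
$\left(2358 + v\right) + 741 = \left(2358 - 2306\right) + 741 = 52 + 741 = 793$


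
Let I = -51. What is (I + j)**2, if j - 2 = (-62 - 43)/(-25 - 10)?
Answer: 2116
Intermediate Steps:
j = 5 (j = 2 + (-62 - 43)/(-25 - 10) = 2 - 105/(-35) = 2 - 105*(-1/35) = 2 + 3 = 5)
(I + j)**2 = (-51 + 5)**2 = (-46)**2 = 2116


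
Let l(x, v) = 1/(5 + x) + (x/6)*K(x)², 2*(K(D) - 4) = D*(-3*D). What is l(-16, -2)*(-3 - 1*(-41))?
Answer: -482873714/33 ≈ -1.4633e+7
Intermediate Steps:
K(D) = 4 - 3*D²/2 (K(D) = 4 + (D*(-3*D))/2 = 4 + (-3*D²)/2 = 4 - 3*D²/2)
l(x, v) = 1/(5 + x) + x*(4 - 3*x²/2)²/6 (l(x, v) = 1/(5 + x) + (x/6)*(4 - 3*x²/2)² = 1/(5 + x) + x*(4 - 3*x²/2)²/6)
l(-16, -2)*(-3 - 1*(-41)) = ((24 + (-16)²*(-8 + 3*(-16)²)² + 5*(-16)*(-8 + 3*(-16)²)²)/(24*(5 - 16)))*(-3 - 1*(-41)) = ((1/24)*(24 + 256*(-8 + 3*256)² + 5*(-16)*(-8 + 3*256)²)/(-11))*(-3 + 41) = ((1/24)*(-1/11)*(24 + 256*(-8 + 768)² + 5*(-16)*(-8 + 768)²))*38 = ((1/24)*(-1/11)*(24 + 256*760² + 5*(-16)*760²))*38 = ((1/24)*(-1/11)*(24 + 256*577600 + 5*(-16)*577600))*38 = ((1/24)*(-1/11)*(24 + 147865600 - 46208000))*38 = ((1/24)*(-1/11)*101657624)*38 = -12707203/33*38 = -482873714/33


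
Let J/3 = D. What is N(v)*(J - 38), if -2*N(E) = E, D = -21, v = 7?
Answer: 707/2 ≈ 353.50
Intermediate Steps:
J = -63 (J = 3*(-21) = -63)
N(E) = -E/2
N(v)*(J - 38) = (-1/2*7)*(-63 - 38) = -7/2*(-101) = 707/2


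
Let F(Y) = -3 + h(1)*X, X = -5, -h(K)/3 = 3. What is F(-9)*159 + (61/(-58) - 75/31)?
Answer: 12000803/1798 ≈ 6674.5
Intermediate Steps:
h(K) = -9 (h(K) = -3*3 = -9)
F(Y) = 42 (F(Y) = -3 - 9*(-5) = -3 + 45 = 42)
F(-9)*159 + (61/(-58) - 75/31) = 42*159 + (61/(-58) - 75/31) = 6678 + (61*(-1/58) - 75*1/31) = 6678 + (-61/58 - 75/31) = 6678 - 6241/1798 = 12000803/1798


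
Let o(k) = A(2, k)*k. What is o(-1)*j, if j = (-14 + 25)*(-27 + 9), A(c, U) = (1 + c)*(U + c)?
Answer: 594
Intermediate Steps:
o(k) = k*(6 + 3*k) (o(k) = (k + 2 + 2² + k*2)*k = (k + 2 + 4 + 2*k)*k = (6 + 3*k)*k = k*(6 + 3*k))
j = -198 (j = 11*(-18) = -198)
o(-1)*j = (3*(-1)*(2 - 1))*(-198) = (3*(-1)*1)*(-198) = -3*(-198) = 594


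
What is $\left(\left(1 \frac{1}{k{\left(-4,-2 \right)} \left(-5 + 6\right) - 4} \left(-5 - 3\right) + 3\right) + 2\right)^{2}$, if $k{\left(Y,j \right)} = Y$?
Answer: $36$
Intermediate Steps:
$\left(\left(1 \frac{1}{k{\left(-4,-2 \right)} \left(-5 + 6\right) - 4} \left(-5 - 3\right) + 3\right) + 2\right)^{2} = \left(\left(1 \frac{1}{- 4 \left(-5 + 6\right) - 4} \left(-5 - 3\right) + 3\right) + 2\right)^{2} = \left(\left(1 \frac{1}{\left(-4\right) 1 - 4} \left(-8\right) + 3\right) + 2\right)^{2} = \left(\left(1 \frac{1}{-4 - 4} \left(-8\right) + 3\right) + 2\right)^{2} = \left(\left(1 \frac{1}{-8} \left(-8\right) + 3\right) + 2\right)^{2} = \left(\left(1 \left(- \frac{1}{8}\right) \left(-8\right) + 3\right) + 2\right)^{2} = \left(\left(\left(- \frac{1}{8}\right) \left(-8\right) + 3\right) + 2\right)^{2} = \left(\left(1 + 3\right) + 2\right)^{2} = \left(4 + 2\right)^{2} = 6^{2} = 36$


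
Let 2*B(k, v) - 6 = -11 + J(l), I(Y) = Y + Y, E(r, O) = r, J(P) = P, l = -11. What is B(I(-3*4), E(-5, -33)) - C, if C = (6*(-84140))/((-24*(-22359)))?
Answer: -157837/22359 ≈ -7.0592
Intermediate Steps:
I(Y) = 2*Y
B(k, v) = -8 (B(k, v) = 3 + (-11 - 11)/2 = 3 + (½)*(-22) = 3 - 11 = -8)
C = -21035/22359 (C = -504840/536616 = -504840*1/536616 = -21035/22359 ≈ -0.94078)
B(I(-3*4), E(-5, -33)) - C = -8 - 1*(-21035/22359) = -8 + 21035/22359 = -157837/22359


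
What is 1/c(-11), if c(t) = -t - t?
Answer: 1/22 ≈ 0.045455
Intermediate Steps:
c(t) = -2*t
1/c(-11) = 1/(-2*(-11)) = 1/22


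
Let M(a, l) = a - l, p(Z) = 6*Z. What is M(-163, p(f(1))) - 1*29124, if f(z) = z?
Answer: -29293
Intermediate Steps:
M(-163, p(f(1))) - 1*29124 = (-163 - 6) - 1*29124 = (-163 - 1*6) - 29124 = (-163 - 6) - 29124 = -169 - 29124 = -29293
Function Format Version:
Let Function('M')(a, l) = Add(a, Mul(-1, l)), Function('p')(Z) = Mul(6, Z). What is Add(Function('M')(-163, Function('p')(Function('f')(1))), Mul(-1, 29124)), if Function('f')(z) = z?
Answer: -29293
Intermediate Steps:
Add(Function('M')(-163, Function('p')(Function('f')(1))), Mul(-1, 29124)) = Add(Add(-163, Mul(-1, Mul(6, 1))), Mul(-1, 29124)) = Add(Add(-163, Mul(-1, 6)), -29124) = Add(Add(-163, -6), -29124) = Add(-169, -29124) = -29293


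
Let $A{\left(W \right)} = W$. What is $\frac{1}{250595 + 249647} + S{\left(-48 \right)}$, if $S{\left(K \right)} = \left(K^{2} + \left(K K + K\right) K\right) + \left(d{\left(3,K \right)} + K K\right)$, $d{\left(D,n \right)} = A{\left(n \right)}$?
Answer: $- \frac{51889102175}{500242} \approx -1.0373 \cdot 10^{5}$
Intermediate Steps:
$d{\left(D,n \right)} = n$
$S{\left(K \right)} = K + 2 K^{2} + K \left(K + K^{2}\right)$ ($S{\left(K \right)} = \left(K^{2} + \left(K K + K\right) K\right) + \left(K + K K\right) = \left(K^{2} + \left(K^{2} + K\right) K\right) + \left(K + K^{2}\right) = \left(K^{2} + \left(K + K^{2}\right) K\right) + \left(K + K^{2}\right) = \left(K^{2} + K \left(K + K^{2}\right)\right) + \left(K + K^{2}\right) = K + 2 K^{2} + K \left(K + K^{2}\right)$)
$\frac{1}{250595 + 249647} + S{\left(-48 \right)} = \frac{1}{250595 + 249647} - 48 \left(1 + \left(-48\right)^{2} + 3 \left(-48\right)\right) = \frac{1}{500242} - 48 \left(1 + 2304 - 144\right) = \frac{1}{500242} - 103728 = - \frac{51889102175}{500242}$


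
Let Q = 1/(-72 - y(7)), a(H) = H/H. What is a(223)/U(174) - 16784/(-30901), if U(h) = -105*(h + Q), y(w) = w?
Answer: 24220647221/44597095725 ≈ 0.54310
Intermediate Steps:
a(H) = 1
Q = -1/79 (Q = 1/(-72 - 1*7) = 1/(-72 - 7) = 1/(-79) = -1/79 ≈ -0.012658)
U(h) = 105/79 - 105*h (U(h) = -105*(h - 1/79) = -105*(-1/79 + h) = 105/79 - 105*h)
a(223)/U(174) - 16784/(-30901) = 1/(105/79 - 105*174) - 16784/(-30901) = 1/(105/79 - 18270) - 16784*(-1/30901) = 1/(-1443225/79) + 16784/30901 = 1*(-79/1443225) + 16784/30901 = -79/1443225 + 16784/30901 = 24220647221/44597095725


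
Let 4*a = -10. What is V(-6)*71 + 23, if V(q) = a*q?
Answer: 1088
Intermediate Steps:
a = -5/2 (a = (1/4)*(-10) = -5/2 ≈ -2.5000)
V(q) = -5*q/2
V(-6)*71 + 23 = -5/2*(-6)*71 + 23 = 15*71 + 23 = 1065 + 23 = 1088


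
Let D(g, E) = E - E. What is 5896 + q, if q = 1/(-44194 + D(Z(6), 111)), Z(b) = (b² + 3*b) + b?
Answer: 260567823/44194 ≈ 5896.0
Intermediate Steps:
Z(b) = b² + 4*b
D(g, E) = 0
q = -1/44194 (q = 1/(-44194 + 0) = 1/(-44194) = -1/44194 ≈ -2.2628e-5)
5896 + q = 5896 - 1/44194 = 260567823/44194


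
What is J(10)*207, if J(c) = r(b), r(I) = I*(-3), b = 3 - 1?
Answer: -1242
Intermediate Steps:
b = 2
r(I) = -3*I
J(c) = -6 (J(c) = -3*2 = -6)
J(10)*207 = -6*207 = -1242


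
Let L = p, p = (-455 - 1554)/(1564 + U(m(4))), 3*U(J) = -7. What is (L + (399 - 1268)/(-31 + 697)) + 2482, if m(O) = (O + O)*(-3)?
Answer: 7736275973/3120210 ≈ 2479.4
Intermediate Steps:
m(O) = -6*O (m(O) = (2*O)*(-3) = -6*O)
U(J) = -7/3 (U(J) = (⅓)*(-7) = -7/3)
p = -6027/4685 (p = (-455 - 1554)/(1564 - 7/3) = -2009/4685/3 = -2009*3/4685 = -6027/4685 ≈ -1.2864)
L = -6027/4685 ≈ -1.2864
(L + (399 - 1268)/(-31 + 697)) + 2482 = (-6027/4685 + (399 - 1268)/(-31 + 697)) + 2482 = (-6027/4685 - 869/666) + 2482 = -8085247/3120210 + 2482 = 7736275973/3120210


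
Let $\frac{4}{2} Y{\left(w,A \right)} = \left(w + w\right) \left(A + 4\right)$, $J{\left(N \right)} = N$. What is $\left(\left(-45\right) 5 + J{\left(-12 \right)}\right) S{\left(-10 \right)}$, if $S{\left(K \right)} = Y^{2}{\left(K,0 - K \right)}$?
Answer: $-4645200$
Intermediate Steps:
$Y{\left(w,A \right)} = w \left(4 + A\right)$ ($Y{\left(w,A \right)} = \frac{\left(w + w\right) \left(A + 4\right)}{2} = \frac{2 w \left(4 + A\right)}{2} = w \left(4 + A\right)$)
$S{\left(K \right)} = K^{2} \left(4 - K\right)^{2}$ ($S{\left(K \right)} = \left(K \left(4 + \left(0 - K\right)\right)\right)^{2} = \left(K \left(4 - K\right)\right)^{2} = K^{2} \left(4 - K\right)^{2}$)
$\left(\left(-45\right) 5 + J{\left(-12 \right)}\right) S{\left(-10 \right)} = \left(\left(-45\right) 5 - 12\right) \left(-10\right)^{2} \left(-4 - 10\right)^{2} = \left(-225 - 12\right) 100 \left(-14\right)^{2} = - 237 \cdot 100 \cdot 196 = \left(-237\right) 19600 = -4645200$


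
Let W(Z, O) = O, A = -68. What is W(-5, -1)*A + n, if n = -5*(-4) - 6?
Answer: 82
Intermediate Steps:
n = 14 (n = 20 - 6 = 14)
W(-5, -1)*A + n = -1*(-68) + 14 = 68 + 14 = 82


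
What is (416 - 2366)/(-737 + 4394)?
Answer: -650/1219 ≈ -0.53322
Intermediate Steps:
(416 - 2366)/(-737 + 4394) = -1950/3657 = -1950*1/3657 = -650/1219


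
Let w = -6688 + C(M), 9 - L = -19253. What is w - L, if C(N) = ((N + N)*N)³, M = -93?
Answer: 5175921441642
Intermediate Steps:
L = 19262 (L = 9 - 1*(-19253) = 9 + 19253 = 19262)
C(N) = 8*N⁶ (C(N) = ((2*N)*N)³ = (2*N²)³ = 8*N⁶)
w = 5175921460904 (w = -6688 + 8*(-93)⁶ = -6688 + 8*646990183449 = -6688 + 5175921467592 = 5175921460904)
w - L = 5175921460904 - 1*19262 = 5175921460904 - 19262 = 5175921441642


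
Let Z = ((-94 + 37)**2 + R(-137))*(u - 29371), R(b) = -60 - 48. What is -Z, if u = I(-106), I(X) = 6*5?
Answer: 92160081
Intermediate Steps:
I(X) = 30
R(b) = -108
u = 30
Z = -92160081 (Z = ((-94 + 37)**2 - 108)*(30 - 29371) = ((-57)**2 - 108)*(-29341) = (3249 - 108)*(-29341) = 3141*(-29341) = -92160081)
-Z = -1*(-92160081) = 92160081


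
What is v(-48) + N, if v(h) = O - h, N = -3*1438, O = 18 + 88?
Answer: -4160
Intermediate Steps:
O = 106
N = -4314
v(h) = 106 - h
v(-48) + N = (106 - 1*(-48)) - 4314 = (106 + 48) - 4314 = 154 - 4314 = -4160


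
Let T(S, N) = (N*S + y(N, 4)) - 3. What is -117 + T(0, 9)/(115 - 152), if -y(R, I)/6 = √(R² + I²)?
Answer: -4326/37 + 6*√97/37 ≈ -115.32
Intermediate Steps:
y(R, I) = -6*√(I² + R²) (y(R, I) = -6*√(R² + I²) = -6*√(I² + R²))
T(S, N) = -3 - 6*√(16 + N²) + N*S (T(S, N) = (N*S - 6*√(4² + N²)) - 3 = (N*S - 6*√(16 + N²)) - 3 = (-6*√(16 + N²) + N*S) - 3 = -3 - 6*√(16 + N²) + N*S)
-117 + T(0, 9)/(115 - 152) = -117 + (-3 - 6*√(16 + 9²) + 9*0)/(115 - 152) = -117 + (-3 - 6*√(16 + 81) + 0)/(-37) = -117 + (-3 - 6*√97 + 0)*(-1/37) = -117 + (-3 - 6*√97)*(-1/37) = -117 + (3/37 + 6*√97/37) = -4326/37 + 6*√97/37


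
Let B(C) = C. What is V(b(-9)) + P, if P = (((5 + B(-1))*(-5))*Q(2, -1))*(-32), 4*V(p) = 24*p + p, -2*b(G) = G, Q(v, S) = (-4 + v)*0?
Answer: 225/8 ≈ 28.125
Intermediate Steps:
Q(v, S) = 0
b(G) = -G/2
V(p) = 25*p/4 (V(p) = (24*p + p)/4 = (25*p)/4 = 25*p/4)
P = 0 (P = (((5 - 1)*(-5))*0)*(-32) = ((4*(-5))*0)*(-32) = -20*0*(-32) = 0*(-32) = 0)
V(b(-9)) + P = 25*(-1/2*(-9))/4 + 0 = (25/4)*(9/2) + 0 = 225/8 + 0 = 225/8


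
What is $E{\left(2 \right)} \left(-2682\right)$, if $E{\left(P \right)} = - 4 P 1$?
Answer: $21456$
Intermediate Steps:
$E{\left(P \right)} = - 4 P$
$E{\left(2 \right)} \left(-2682\right) = \left(-4\right) 2 \left(-2682\right) = \left(-8\right) \left(-2682\right) = 21456$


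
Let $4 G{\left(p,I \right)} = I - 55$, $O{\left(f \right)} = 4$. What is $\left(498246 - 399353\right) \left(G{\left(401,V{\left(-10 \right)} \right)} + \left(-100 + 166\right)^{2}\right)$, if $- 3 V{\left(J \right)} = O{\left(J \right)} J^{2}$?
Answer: $\frac{5113460351}{12} \approx 4.2612 \cdot 10^{8}$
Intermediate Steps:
$V{\left(J \right)} = - \frac{4 J^{2}}{3}$
$G{\left(p,I \right)} = - \frac{55}{4} + \frac{I}{4}$ ($G{\left(p,I \right)} = \frac{I - 55}{4} = \frac{-55 + I}{4} = - \frac{55}{4} + \frac{I}{4}$)
$\left(498246 - 399353\right) \left(G{\left(401,V{\left(-10 \right)} \right)} + \left(-100 + 166\right)^{2}\right) = \left(498246 - 399353\right) \left(\left(- \frac{55}{4} + \frac{\left(- \frac{4}{3}\right) \left(-10\right)^{2}}{4}\right) + \left(-100 + 166\right)^{2}\right) = 98893 \left(\left(- \frac{55}{4} + \frac{\left(- \frac{4}{3}\right) 100}{4}\right) + 66^{2}\right) = 98893 \left(\left(- \frac{55}{4} + \frac{1}{4} \left(- \frac{400}{3}\right)\right) + 4356\right) = 98893 \left(\left(- \frac{55}{4} - \frac{100}{3}\right) + 4356\right) = 98893 \left(- \frac{565}{12} + 4356\right) = 98893 \cdot \frac{51707}{12} = \frac{5113460351}{12}$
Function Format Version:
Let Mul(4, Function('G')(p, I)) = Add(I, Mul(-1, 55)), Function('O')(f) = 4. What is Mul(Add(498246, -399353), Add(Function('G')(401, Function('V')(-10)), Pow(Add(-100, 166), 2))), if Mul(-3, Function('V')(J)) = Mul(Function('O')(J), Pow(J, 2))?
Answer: Rational(5113460351, 12) ≈ 4.2612e+8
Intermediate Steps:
Function('V')(J) = Mul(Rational(-4, 3), Pow(J, 2)) (Function('V')(J) = Mul(Rational(-1, 3), Mul(4, Pow(J, 2))) = Mul(Rational(-4, 3), Pow(J, 2)))
Function('G')(p, I) = Add(Rational(-55, 4), Mul(Rational(1, 4), I)) (Function('G')(p, I) = Mul(Rational(1, 4), Add(I, Mul(-1, 55))) = Mul(Rational(1, 4), Add(I, -55)) = Mul(Rational(1, 4), Add(-55, I)) = Add(Rational(-55, 4), Mul(Rational(1, 4), I)))
Mul(Add(498246, -399353), Add(Function('G')(401, Function('V')(-10)), Pow(Add(-100, 166), 2))) = Mul(Add(498246, -399353), Add(Add(Rational(-55, 4), Mul(Rational(1, 4), Mul(Rational(-4, 3), Pow(-10, 2)))), Pow(Add(-100, 166), 2))) = Mul(98893, Add(Add(Rational(-55, 4), Mul(Rational(1, 4), Mul(Rational(-4, 3), 100))), Pow(66, 2))) = Mul(98893, Add(Add(Rational(-55, 4), Mul(Rational(1, 4), Rational(-400, 3))), 4356)) = Mul(98893, Add(Add(Rational(-55, 4), Rational(-100, 3)), 4356)) = Mul(98893, Add(Rational(-565, 12), 4356)) = Mul(98893, Rational(51707, 12)) = Rational(5113460351, 12)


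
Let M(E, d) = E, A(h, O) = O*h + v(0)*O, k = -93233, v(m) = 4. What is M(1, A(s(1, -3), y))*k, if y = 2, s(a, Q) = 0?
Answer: -93233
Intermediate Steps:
A(h, O) = 4*O + O*h (A(h, O) = O*h + 4*O = 4*O + O*h)
M(1, A(s(1, -3), y))*k = 1*(-93233) = -93233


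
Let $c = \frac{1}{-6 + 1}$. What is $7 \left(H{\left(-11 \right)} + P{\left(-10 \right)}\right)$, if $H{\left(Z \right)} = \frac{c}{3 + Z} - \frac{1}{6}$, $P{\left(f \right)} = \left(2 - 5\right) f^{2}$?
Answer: $- \frac{252119}{120} \approx -2101.0$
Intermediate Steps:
$c = - \frac{1}{5}$ ($c = \frac{1}{-5} = - \frac{1}{5} \approx -0.2$)
$P{\left(f \right)} = - 3 f^{2}$
$H{\left(Z \right)} = - \frac{1}{6} - \frac{1}{5 \left(3 + Z\right)}$ ($H{\left(Z \right)} = - \frac{1}{5 \left(3 + Z\right)} - \frac{1}{6} = - \frac{1}{6} - \frac{1}{5 \left(3 + Z\right)}$)
$7 \left(H{\left(-11 \right)} + P{\left(-10 \right)}\right) = 7 \left(\frac{-21 - -55}{30 \left(3 - 11\right)} - 3 \left(-10\right)^{2}\right) = 7 \left(\frac{-21 + 55}{30 \left(-8\right)} - 300\right) = 7 \left(\frac{1}{30} \left(- \frac{1}{8}\right) 34 - 300\right) = 7 \left(- \frac{17}{120} - 300\right) = 7 \left(- \frac{36017}{120}\right) = - \frac{252119}{120}$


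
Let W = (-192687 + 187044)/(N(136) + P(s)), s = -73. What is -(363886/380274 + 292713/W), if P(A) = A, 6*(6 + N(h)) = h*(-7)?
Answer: -4409500302400/357647697 ≈ -12329.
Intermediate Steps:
N(h) = -6 - 7*h/6 (N(h) = -6 + (h*(-7))/6 = -6 + (-7*h)/6 = -6 - 7*h/6)
W = 16929/713 (W = (-192687 + 187044)/((-6 - 7/6*136) - 73) = -5643/((-6 - 476/3) - 73) = -5643/(-494/3 - 73) = -5643/(-713/3) = -5643*(-3/713) = 16929/713 ≈ 23.743)
-(363886/380274 + 292713/W) = -(363886/380274 + 292713/(16929/713)) = -(363886*(1/380274) + 292713*(713/16929)) = -(181943/190137 + 69568123/5643) = -1*4409500302400/357647697 = -4409500302400/357647697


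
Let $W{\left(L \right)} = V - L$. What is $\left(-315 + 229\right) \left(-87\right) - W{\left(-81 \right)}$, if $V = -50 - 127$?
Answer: $7578$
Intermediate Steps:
$V = -177$
$W{\left(L \right)} = -177 - L$
$\left(-315 + 229\right) \left(-87\right) - W{\left(-81 \right)} = \left(-315 + 229\right) \left(-87\right) - \left(-177 - -81\right) = \left(-86\right) \left(-87\right) - \left(-177 + 81\right) = 7482 - -96 = 7482 + 96 = 7578$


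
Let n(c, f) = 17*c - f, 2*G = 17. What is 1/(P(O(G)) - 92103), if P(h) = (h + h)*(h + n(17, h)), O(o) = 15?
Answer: -1/83433 ≈ -1.1986e-5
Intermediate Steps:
G = 17/2 (G = (½)*17 = 17/2 ≈ 8.5000)
n(c, f) = -f + 17*c
P(h) = 578*h (P(h) = (h + h)*(h + (-h + 17*17)) = (2*h)*(h + (-h + 289)) = (2*h)*(h + (289 - h)) = (2*h)*289 = 578*h)
1/(P(O(G)) - 92103) = 1/(578*15 - 92103) = 1/(8670 - 92103) = 1/(-83433) = -1/83433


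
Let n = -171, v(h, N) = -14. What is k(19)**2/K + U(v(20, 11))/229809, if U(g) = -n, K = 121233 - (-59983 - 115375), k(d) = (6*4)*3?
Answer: 414015639/22719760373 ≈ 0.018223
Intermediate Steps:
k(d) = 72 (k(d) = 24*3 = 72)
K = 296591 (K = 121233 - 1*(-175358) = 121233 + 175358 = 296591)
U(g) = 171 (U(g) = -1*(-171) = 171)
k(19)**2/K + U(v(20, 11))/229809 = 72**2/296591 + 171/229809 = 5184*(1/296591) + 171*(1/229809) = 5184/296591 + 57/76603 = 414015639/22719760373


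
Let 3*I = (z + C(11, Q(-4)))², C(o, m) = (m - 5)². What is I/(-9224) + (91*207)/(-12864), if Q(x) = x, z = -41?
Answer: -22576661/14832192 ≈ -1.5221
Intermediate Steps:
C(o, m) = (-5 + m)²
I = 1600/3 (I = (-41 + (-5 - 4)²)²/3 = (-41 + (-9)²)²/3 = (-41 + 81)²/3 = (⅓)*40² = (⅓)*1600 = 1600/3 ≈ 533.33)
I/(-9224) + (91*207)/(-12864) = (1600/3)/(-9224) + (91*207)/(-12864) = (1600/3)*(-1/9224) + 18837*(-1/12864) = -200/3459 - 6279/4288 = -22576661/14832192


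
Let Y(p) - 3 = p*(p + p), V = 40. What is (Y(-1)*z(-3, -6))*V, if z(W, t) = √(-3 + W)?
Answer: 200*I*√6 ≈ 489.9*I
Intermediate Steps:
Y(p) = 3 + 2*p² (Y(p) = 3 + p*(p + p) = 3 + p*(2*p) = 3 + 2*p²)
(Y(-1)*z(-3, -6))*V = ((3 + 2*(-1)²)*√(-3 - 3))*40 = ((3 + 2*1)*√(-6))*40 = ((3 + 2)*(I*√6))*40 = (5*(I*√6))*40 = (5*I*√6)*40 = 200*I*√6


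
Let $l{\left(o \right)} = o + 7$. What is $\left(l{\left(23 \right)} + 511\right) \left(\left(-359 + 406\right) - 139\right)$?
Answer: $-49772$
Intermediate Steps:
$l{\left(o \right)} = 7 + o$
$\left(l{\left(23 \right)} + 511\right) \left(\left(-359 + 406\right) - 139\right) = \left(\left(7 + 23\right) + 511\right) \left(\left(-359 + 406\right) - 139\right) = \left(30 + 511\right) \left(47 - 139\right) = 541 \left(-92\right) = -49772$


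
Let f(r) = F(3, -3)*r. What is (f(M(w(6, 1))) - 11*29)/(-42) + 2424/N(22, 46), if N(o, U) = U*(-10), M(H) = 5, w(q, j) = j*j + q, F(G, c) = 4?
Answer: 8933/4830 ≈ 1.8495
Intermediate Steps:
w(q, j) = q + j² (w(q, j) = j² + q = q + j²)
f(r) = 4*r
N(o, U) = -10*U
(f(M(w(6, 1))) - 11*29)/(-42) + 2424/N(22, 46) = (4*5 - 11*29)/(-42) + 2424/((-10*46)) = (20 - 319)*(-1/42) + 2424/(-460) = -299*(-1/42) + 2424*(-1/460) = 299/42 - 606/115 = 8933/4830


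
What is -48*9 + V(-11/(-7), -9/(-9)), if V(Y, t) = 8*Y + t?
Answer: -2929/7 ≈ -418.43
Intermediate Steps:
V(Y, t) = t + 8*Y
-48*9 + V(-11/(-7), -9/(-9)) = -48*9 + (-9/(-9) + 8*(-11/(-7))) = -432 + (-9*(-1/9) + 8*(-11*(-1/7))) = -432 + (1 + 8*(11/7)) = -432 + (1 + 88/7) = -432 + 95/7 = -2929/7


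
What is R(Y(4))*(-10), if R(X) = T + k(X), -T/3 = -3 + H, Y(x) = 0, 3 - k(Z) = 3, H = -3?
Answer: -180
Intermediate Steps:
k(Z) = 0 (k(Z) = 3 - 1*3 = 3 - 3 = 0)
T = 18 (T = -3*(-3 - 3) = -3*(-6) = 18)
R(X) = 18 (R(X) = 18 + 0 = 18)
R(Y(4))*(-10) = 18*(-10) = -180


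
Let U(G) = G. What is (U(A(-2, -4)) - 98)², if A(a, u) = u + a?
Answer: 10816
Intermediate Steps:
A(a, u) = a + u
(U(A(-2, -4)) - 98)² = ((-2 - 4) - 98)² = (-6 - 98)² = (-104)² = 10816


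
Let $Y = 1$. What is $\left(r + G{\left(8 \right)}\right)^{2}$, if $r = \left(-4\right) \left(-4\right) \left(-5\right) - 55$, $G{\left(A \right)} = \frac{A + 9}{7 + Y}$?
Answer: $\frac{1129969}{64} \approx 17656.0$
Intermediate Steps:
$G{\left(A \right)} = \frac{9}{8} + \frac{A}{8}$ ($G{\left(A \right)} = \frac{A + 9}{7 + 1} = \frac{9 + A}{8} = \left(9 + A\right) \frac{1}{8} = \frac{9}{8} + \frac{A}{8}$)
$r = -135$ ($r = 16 \left(-5\right) - 55 = -80 - 55 = -135$)
$\left(r + G{\left(8 \right)}\right)^{2} = \left(-135 + \left(\frac{9}{8} + \frac{1}{8} \cdot 8\right)\right)^{2} = \left(-135 + \left(\frac{9}{8} + 1\right)\right)^{2} = \left(-135 + \frac{17}{8}\right)^{2} = \left(- \frac{1063}{8}\right)^{2} = \frac{1129969}{64}$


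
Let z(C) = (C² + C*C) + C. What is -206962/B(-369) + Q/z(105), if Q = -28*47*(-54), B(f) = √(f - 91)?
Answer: 3384/1055 + 103481*I*√115/115 ≈ 3.2076 + 9649.7*I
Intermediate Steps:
B(f) = √(-91 + f)
Q = 71064 (Q = -1316*(-54) = 71064)
z(C) = C + 2*C² (z(C) = (C² + C²) + C = 2*C² + C = C + 2*C²)
-206962/B(-369) + Q/z(105) = -206962/√(-91 - 369) + 71064/((105*(1 + 2*105))) = -206962*(-I*√115/230) + 71064/((105*(1 + 210))) = -206962*(-I*√115/230) + 71064/((105*211)) = -(-103481)*I*√115/115 + 71064/22155 = 103481*I*√115/115 + 71064*(1/22155) = 103481*I*√115/115 + 3384/1055 = 3384/1055 + 103481*I*√115/115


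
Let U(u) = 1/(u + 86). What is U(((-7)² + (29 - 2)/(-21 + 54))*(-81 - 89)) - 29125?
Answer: -2685732761/92214 ≈ -29125.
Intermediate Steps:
U(u) = 1/(86 + u)
U(((-7)² + (29 - 2)/(-21 + 54))*(-81 - 89)) - 29125 = 1/(86 + ((-7)² + (29 - 2)/(-21 + 54))*(-81 - 89)) - 29125 = 1/(86 + (49 + 27/33)*(-170)) - 29125 = 1/(86 + (49 + 27*(1/33))*(-170)) - 29125 = 1/(86 + (49 + 9/11)*(-170)) - 29125 = 1/(86 + (548/11)*(-170)) - 29125 = 1/(86 - 93160/11) - 29125 = 1/(-92214/11) - 29125 = -11/92214 - 29125 = -2685732761/92214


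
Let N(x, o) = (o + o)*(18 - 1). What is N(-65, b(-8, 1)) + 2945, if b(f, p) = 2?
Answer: 3013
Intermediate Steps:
N(x, o) = 34*o (N(x, o) = (2*o)*17 = 34*o)
N(-65, b(-8, 1)) + 2945 = 34*2 + 2945 = 68 + 2945 = 3013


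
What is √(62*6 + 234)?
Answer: √606 ≈ 24.617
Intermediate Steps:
√(62*6 + 234) = √(372 + 234) = √606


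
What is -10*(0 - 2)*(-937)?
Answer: -18740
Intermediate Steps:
-10*(0 - 2)*(-937) = -10*(-2)*(-937) = 20*(-937) = -18740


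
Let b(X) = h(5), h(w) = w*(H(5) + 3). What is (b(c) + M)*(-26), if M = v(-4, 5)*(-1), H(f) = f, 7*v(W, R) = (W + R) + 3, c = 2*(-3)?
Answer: -7176/7 ≈ -1025.1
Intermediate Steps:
c = -6
v(W, R) = 3/7 + R/7 + W/7 (v(W, R) = ((W + R) + 3)/7 = ((R + W) + 3)/7 = (3 + R + W)/7 = 3/7 + R/7 + W/7)
h(w) = 8*w (h(w) = w*(5 + 3) = w*8 = 8*w)
b(X) = 40 (b(X) = 8*5 = 40)
M = -4/7 (M = (3/7 + (⅐)*5 + (⅐)*(-4))*(-1) = (3/7 + 5/7 - 4/7)*(-1) = (4/7)*(-1) = -4/7 ≈ -0.57143)
(b(c) + M)*(-26) = (40 - 4/7)*(-26) = (276/7)*(-26) = -7176/7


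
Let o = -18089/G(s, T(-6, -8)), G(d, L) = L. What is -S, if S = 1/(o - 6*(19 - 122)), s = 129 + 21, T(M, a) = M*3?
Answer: -18/29213 ≈ -0.00061616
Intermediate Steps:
T(M, a) = 3*M
s = 150
o = 18089/18 (o = -18089/(3*(-6)) = -18089/(-18) = -18089*(-1/18) = 18089/18 ≈ 1004.9)
S = 18/29213 (S = 1/(18089/18 - 6*(19 - 122)) = 1/(18089/18 - 6*(-103)) = 1/(18089/18 + 618) = 1/(29213/18) = 18/29213 ≈ 0.00061616)
-S = -1*18/29213 = -18/29213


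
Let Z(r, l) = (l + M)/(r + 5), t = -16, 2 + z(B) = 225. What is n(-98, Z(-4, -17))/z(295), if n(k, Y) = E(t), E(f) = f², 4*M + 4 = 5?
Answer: 256/223 ≈ 1.1480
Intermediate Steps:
M = ¼ (M = -1 + (¼)*5 = -1 + 5/4 = ¼ ≈ 0.25000)
z(B) = 223 (z(B) = -2 + 225 = 223)
Z(r, l) = (¼ + l)/(5 + r) (Z(r, l) = (l + ¼)/(r + 5) = (¼ + l)/(5 + r))
n(k, Y) = 256 (n(k, Y) = (-16)² = 256)
n(-98, Z(-4, -17))/z(295) = 256/223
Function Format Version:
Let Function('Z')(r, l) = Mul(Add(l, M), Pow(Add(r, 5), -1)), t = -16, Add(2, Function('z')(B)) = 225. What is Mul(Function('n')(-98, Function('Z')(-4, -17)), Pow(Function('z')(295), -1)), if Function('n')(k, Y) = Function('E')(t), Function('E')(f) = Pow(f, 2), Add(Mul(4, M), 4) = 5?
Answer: Rational(256, 223) ≈ 1.1480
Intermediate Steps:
M = Rational(1, 4) (M = Add(-1, Mul(Rational(1, 4), 5)) = Add(-1, Rational(5, 4)) = Rational(1, 4) ≈ 0.25000)
Function('z')(B) = 223 (Function('z')(B) = Add(-2, 225) = 223)
Function('Z')(r, l) = Mul(Pow(Add(5, r), -1), Add(Rational(1, 4), l)) (Function('Z')(r, l) = Mul(Add(l, Rational(1, 4)), Pow(Add(r, 5), -1)) = Mul(Add(Rational(1, 4), l), Pow(Add(5, r), -1)) = Mul(Pow(Add(5, r), -1), Add(Rational(1, 4), l)))
Function('n')(k, Y) = 256 (Function('n')(k, Y) = Pow(-16, 2) = 256)
Mul(Function('n')(-98, Function('Z')(-4, -17)), Pow(Function('z')(295), -1)) = Mul(256, Pow(223, -1)) = Mul(256, Rational(1, 223)) = Rational(256, 223)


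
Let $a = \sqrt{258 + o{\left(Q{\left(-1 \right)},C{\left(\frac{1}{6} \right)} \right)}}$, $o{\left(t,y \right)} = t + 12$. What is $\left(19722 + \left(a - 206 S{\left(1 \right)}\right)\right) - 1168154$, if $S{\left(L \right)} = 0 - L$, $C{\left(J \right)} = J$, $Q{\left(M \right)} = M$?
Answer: $-1148226 + \sqrt{269} \approx -1.1482 \cdot 10^{6}$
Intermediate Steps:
$o{\left(t,y \right)} = 12 + t$
$S{\left(L \right)} = - L$
$a = \sqrt{269}$ ($a = \sqrt{258 + \left(12 - 1\right)} = \sqrt{258 + 11} = \sqrt{269} \approx 16.401$)
$\left(19722 + \left(a - 206 S{\left(1 \right)}\right)\right) - 1168154 = \left(19722 - \left(- \sqrt{269} + 206 \left(-1\right) 1\right)\right) - 1168154 = \left(19722 + \left(\sqrt{269} - -206\right)\right) - 1168154 = \left(19722 + \left(\sqrt{269} + 206\right)\right) - 1168154 = \left(19722 + \left(206 + \sqrt{269}\right)\right) - 1168154 = \left(19928 + \sqrt{269}\right) - 1168154 = -1148226 + \sqrt{269}$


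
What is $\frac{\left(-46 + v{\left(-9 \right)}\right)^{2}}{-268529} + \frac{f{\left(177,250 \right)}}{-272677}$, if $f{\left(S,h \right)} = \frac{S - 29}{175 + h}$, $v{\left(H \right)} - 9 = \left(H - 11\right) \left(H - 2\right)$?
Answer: $- \frac{3881003764817}{31119214906525} \approx -0.12471$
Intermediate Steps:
$v{\left(H \right)} = 9 + \left(-11 + H\right) \left(-2 + H\right)$ ($v{\left(H \right)} = 9 + \left(H - 11\right) \left(H - 2\right) = 9 + \left(-11 + H\right) \left(-2 + H\right)$)
$f{\left(S,h \right)} = \frac{-29 + S}{175 + h}$ ($f{\left(S,h \right)} = \frac{S + \left(-117 + 88\right)}{175 + h} = \frac{S - 29}{175 + h} = \frac{-29 + S}{175 + h}$)
$\frac{\left(-46 + v{\left(-9 \right)}\right)^{2}}{-268529} + \frac{f{\left(177,250 \right)}}{-272677} = \frac{\left(-46 + \left(31 + \left(-9\right)^{2} - -117\right)\right)^{2}}{-268529} + \frac{\frac{1}{175 + 250} \left(-29 + 177\right)}{-272677} = \left(-46 + \left(31 + 81 + 117\right)\right)^{2} \left(- \frac{1}{268529}\right) + \frac{1}{425} \cdot 148 \left(- \frac{1}{272677}\right) = \left(-46 + 229\right)^{2} \left(- \frac{1}{268529}\right) + \frac{1}{425} \cdot 148 \left(- \frac{1}{272677}\right) = 183^{2} \left(- \frac{1}{268529}\right) + \frac{148}{425} \left(- \frac{1}{272677}\right) = 33489 \left(- \frac{1}{268529}\right) - \frac{148}{115887725} = - \frac{33489}{268529} - \frac{148}{115887725} = - \frac{3881003764817}{31119214906525}$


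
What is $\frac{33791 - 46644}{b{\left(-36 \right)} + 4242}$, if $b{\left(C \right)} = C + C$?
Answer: $- \frac{12853}{4170} \approx -3.0823$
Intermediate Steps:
$b{\left(C \right)} = 2 C$
$\frac{33791 - 46644}{b{\left(-36 \right)} + 4242} = \frac{33791 - 46644}{2 \left(-36\right) + 4242} = - \frac{12853}{-72 + 4242} = - \frac{12853}{4170}$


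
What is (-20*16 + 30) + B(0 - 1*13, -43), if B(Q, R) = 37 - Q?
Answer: -240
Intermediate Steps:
(-20*16 + 30) + B(0 - 1*13, -43) = (-20*16 + 30) + (37 - (0 - 1*13)) = (-320 + 30) + (37 - (0 - 13)) = -290 + (37 - 1*(-13)) = -290 + (37 + 13) = -290 + 50 = -240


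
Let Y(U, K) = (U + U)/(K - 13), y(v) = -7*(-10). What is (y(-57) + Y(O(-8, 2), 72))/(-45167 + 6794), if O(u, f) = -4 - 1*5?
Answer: -4112/2264007 ≈ -0.0018162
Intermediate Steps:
y(v) = 70
O(u, f) = -9 (O(u, f) = -4 - 5 = -9)
Y(U, K) = 2*U/(-13 + K) (Y(U, K) = (2*U)/(-13 + K) = 2*U/(-13 + K))
(y(-57) + Y(O(-8, 2), 72))/(-45167 + 6794) = (70 + 2*(-9)/(-13 + 72))/(-45167 + 6794) = (70 + 2*(-9)/59)/(-38373) = (70 + 2*(-9)*(1/59))*(-1/38373) = (70 - 18/59)*(-1/38373) = (4112/59)*(-1/38373) = -4112/2264007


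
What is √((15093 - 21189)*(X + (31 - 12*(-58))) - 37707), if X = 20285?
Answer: I*√128126859 ≈ 11319.0*I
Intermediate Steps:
√((15093 - 21189)*(X + (31 - 12*(-58))) - 37707) = √((15093 - 21189)*(20285 + (31 - 12*(-58))) - 37707) = √(-6096*(20285 + (31 + 696)) - 37707) = √(-6096*(20285 + 727) - 37707) = √(-6096*21012 - 37707) = √(-128089152 - 37707) = √(-128126859) = I*√128126859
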